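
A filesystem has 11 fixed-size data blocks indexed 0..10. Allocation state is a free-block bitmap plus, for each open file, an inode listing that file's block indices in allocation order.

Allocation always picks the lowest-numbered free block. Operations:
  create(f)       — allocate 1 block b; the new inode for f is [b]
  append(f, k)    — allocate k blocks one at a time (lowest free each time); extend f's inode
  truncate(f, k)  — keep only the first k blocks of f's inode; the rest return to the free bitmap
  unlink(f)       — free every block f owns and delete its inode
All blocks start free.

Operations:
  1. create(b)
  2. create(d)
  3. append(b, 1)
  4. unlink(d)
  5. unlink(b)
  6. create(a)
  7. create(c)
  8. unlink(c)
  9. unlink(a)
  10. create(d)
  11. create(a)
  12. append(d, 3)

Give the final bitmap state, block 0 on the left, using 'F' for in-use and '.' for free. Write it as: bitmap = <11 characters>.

bitmap = FFFFF......

create(b): bitmap=F.......... | b=[0]
create(d): bitmap=FF......... | b=[0] d=[1]
append(b, 1): bitmap=FFF........ | b=[0, 2] d=[1]
unlink(d): bitmap=F.F........ | b=[0, 2]
unlink(b): bitmap=........... | 
create(a): bitmap=F.......... | a=[0]
create(c): bitmap=FF......... | a=[0] c=[1]
unlink(c): bitmap=F.......... | a=[0]
unlink(a): bitmap=........... | 
create(d): bitmap=F.......... | d=[0]
create(a): bitmap=FF......... | a=[1] d=[0]
append(d, 3): bitmap=FFFFF...... | a=[1] d=[0, 2, 3, 4]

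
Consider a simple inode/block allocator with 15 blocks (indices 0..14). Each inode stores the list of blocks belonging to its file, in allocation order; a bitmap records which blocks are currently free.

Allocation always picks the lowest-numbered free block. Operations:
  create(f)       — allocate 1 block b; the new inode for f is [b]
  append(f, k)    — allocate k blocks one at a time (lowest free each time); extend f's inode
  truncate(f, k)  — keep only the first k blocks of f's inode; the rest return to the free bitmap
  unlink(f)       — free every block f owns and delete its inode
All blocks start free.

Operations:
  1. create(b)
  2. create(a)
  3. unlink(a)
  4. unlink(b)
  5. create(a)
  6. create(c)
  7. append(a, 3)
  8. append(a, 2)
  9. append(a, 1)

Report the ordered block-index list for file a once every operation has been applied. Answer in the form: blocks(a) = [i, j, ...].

blocks(a) = [0, 2, 3, 4, 5, 6, 7]

  1. create(b)  ⇒  F..............  {b→[0]}
  2. create(a)  ⇒  FF.............  {a→[1]; b→[0]}
  3. unlink(a)  ⇒  F..............  {b→[0]}
  4. unlink(b)  ⇒  ...............  {}
  5. create(a)  ⇒  F..............  {a→[0]}
  6. create(c)  ⇒  FF.............  {a→[0]; c→[1]}
  7. append(a, 3)  ⇒  FFFFF..........  {a→[0, 2, 3, 4]; c→[1]}
  8. append(a, 2)  ⇒  FFFFFFF........  {a→[0, 2, 3, 4, 5, 6]; c→[1]}
  9. append(a, 1)  ⇒  FFFFFFFF.......  {a→[0, 2, 3, 4, 5, 6, 7]; c→[1]}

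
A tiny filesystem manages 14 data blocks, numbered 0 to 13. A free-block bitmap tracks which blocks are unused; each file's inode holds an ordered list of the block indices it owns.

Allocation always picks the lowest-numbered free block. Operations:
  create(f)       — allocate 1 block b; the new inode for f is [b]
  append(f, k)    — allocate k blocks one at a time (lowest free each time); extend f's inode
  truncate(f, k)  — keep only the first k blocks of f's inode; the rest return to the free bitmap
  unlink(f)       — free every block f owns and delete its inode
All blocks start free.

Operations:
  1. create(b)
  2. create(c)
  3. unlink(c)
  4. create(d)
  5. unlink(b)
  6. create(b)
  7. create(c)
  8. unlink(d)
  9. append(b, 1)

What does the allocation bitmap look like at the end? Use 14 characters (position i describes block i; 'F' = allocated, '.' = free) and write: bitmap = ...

bitmap = FFF...........

after create(b) → b:[0]  free=[F.............]
after create(c) → b:[0], c:[1]  free=[FF............]
after unlink(c) → b:[0]  free=[F.............]
after create(d) → b:[0], d:[1]  free=[FF............]
after unlink(b) → d:[1]  free=[.F............]
after create(b) → b:[0], d:[1]  free=[FF............]
after create(c) → b:[0], c:[2], d:[1]  free=[FFF...........]
after unlink(d) → b:[0], c:[2]  free=[F.F...........]
after append(b, 1) → b:[0, 1], c:[2]  free=[FFF...........]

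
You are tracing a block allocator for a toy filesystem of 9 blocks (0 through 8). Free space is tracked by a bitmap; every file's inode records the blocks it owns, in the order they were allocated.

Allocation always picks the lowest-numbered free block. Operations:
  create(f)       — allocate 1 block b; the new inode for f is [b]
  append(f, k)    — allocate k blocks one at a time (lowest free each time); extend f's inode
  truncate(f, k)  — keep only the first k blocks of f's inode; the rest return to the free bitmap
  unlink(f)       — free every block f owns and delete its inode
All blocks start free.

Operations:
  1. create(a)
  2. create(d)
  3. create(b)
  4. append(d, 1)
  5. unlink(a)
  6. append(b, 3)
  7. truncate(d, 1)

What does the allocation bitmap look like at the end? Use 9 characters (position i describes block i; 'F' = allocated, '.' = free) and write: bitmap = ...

bitmap = FFF.FF...

after create(a) → a:[0]  free=[F........]
after create(d) → a:[0], d:[1]  free=[FF.......]
after create(b) → a:[0], b:[2], d:[1]  free=[FFF......]
after append(d, 1) → a:[0], b:[2], d:[1, 3]  free=[FFFF.....]
after unlink(a) → b:[2], d:[1, 3]  free=[.FFF.....]
after append(b, 3) → b:[2, 0, 4, 5], d:[1, 3]  free=[FFFFFF...]
after truncate(d, 1) → b:[2, 0, 4, 5], d:[1]  free=[FFF.FF...]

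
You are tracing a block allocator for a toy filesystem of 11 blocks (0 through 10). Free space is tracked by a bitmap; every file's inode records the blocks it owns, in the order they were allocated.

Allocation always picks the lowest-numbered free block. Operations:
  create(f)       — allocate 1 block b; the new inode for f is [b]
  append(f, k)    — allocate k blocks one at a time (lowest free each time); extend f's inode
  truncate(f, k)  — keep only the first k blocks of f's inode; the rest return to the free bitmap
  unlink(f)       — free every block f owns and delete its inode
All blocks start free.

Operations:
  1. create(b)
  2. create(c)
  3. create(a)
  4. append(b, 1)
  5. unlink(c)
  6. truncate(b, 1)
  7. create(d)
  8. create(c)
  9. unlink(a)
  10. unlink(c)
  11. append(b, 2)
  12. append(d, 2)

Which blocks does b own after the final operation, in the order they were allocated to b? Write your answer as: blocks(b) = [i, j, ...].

blocks(b) = [0, 2, 3]

after create(b) → b:[0]  free=[F..........]
after create(c) → b:[0], c:[1]  free=[FF.........]
after create(a) → a:[2], b:[0], c:[1]  free=[FFF........]
after append(b, 1) → a:[2], b:[0, 3], c:[1]  free=[FFFF.......]
after unlink(c) → a:[2], b:[0, 3]  free=[F.FF.......]
after truncate(b, 1) → a:[2], b:[0]  free=[F.F........]
after create(d) → a:[2], b:[0], d:[1]  free=[FFF........]
after create(c) → a:[2], b:[0], c:[3], d:[1]  free=[FFFF.......]
after unlink(a) → b:[0], c:[3], d:[1]  free=[FF.F.......]
after unlink(c) → b:[0], d:[1]  free=[FF.........]
after append(b, 2) → b:[0, 2, 3], d:[1]  free=[FFFF.......]
after append(d, 2) → b:[0, 2, 3], d:[1, 4, 5]  free=[FFFFFF.....]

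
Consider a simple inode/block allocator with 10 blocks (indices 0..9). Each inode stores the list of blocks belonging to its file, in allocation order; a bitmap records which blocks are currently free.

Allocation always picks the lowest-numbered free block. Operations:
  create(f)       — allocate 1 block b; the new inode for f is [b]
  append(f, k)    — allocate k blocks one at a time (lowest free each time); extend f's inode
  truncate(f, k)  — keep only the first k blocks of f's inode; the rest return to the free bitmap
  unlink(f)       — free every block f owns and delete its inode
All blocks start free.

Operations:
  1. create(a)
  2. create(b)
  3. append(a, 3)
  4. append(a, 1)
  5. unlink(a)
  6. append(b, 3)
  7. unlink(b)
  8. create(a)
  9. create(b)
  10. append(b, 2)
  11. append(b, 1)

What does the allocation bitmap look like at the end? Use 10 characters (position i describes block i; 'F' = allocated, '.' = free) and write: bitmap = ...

[1] create(a) — a=0 (map F.........)
[2] create(b) — a=0 b=1 (map FF........)
[3] append(a, 3) — a=0,2,3,4 b=1 (map FFFFF.....)
[4] append(a, 1) — a=0,2,3,4,5 b=1 (map FFFFFF....)
[5] unlink(a) — b=1 (map .F........)
[6] append(b, 3) — b=1,0,2,3 (map FFFF......)
[7] unlink(b) —  (map ..........)
[8] create(a) — a=0 (map F.........)
[9] create(b) — a=0 b=1 (map FF........)
[10] append(b, 2) — a=0 b=1,2,3 (map FFFF......)
[11] append(b, 1) — a=0 b=1,2,3,4 (map FFFFF.....)

bitmap = FFFFF.....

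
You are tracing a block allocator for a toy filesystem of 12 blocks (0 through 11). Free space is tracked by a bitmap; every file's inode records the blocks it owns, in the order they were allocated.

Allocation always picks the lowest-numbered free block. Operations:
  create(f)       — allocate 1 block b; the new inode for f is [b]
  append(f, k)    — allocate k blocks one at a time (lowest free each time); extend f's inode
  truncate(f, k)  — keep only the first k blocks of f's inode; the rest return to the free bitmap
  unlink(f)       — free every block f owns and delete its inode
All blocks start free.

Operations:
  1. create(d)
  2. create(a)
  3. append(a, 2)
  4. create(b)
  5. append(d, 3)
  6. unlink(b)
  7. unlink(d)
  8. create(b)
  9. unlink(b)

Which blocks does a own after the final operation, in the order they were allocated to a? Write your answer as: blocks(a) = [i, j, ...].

blocks(a) = [1, 2, 3]

  1. create(d)  ⇒  F...........  {d→[0]}
  2. create(a)  ⇒  FF..........  {a→[1]; d→[0]}
  3. append(a, 2)  ⇒  FFFF........  {a→[1, 2, 3]; d→[0]}
  4. create(b)  ⇒  FFFFF.......  {a→[1, 2, 3]; b→[4]; d→[0]}
  5. append(d, 3)  ⇒  FFFFFFFF....  {a→[1, 2, 3]; b→[4]; d→[0, 5, 6, 7]}
  6. unlink(b)  ⇒  FFFF.FFF....  {a→[1, 2, 3]; d→[0, 5, 6, 7]}
  7. unlink(d)  ⇒  .FFF........  {a→[1, 2, 3]}
  8. create(b)  ⇒  FFFF........  {a→[1, 2, 3]; b→[0]}
  9. unlink(b)  ⇒  .FFF........  {a→[1, 2, 3]}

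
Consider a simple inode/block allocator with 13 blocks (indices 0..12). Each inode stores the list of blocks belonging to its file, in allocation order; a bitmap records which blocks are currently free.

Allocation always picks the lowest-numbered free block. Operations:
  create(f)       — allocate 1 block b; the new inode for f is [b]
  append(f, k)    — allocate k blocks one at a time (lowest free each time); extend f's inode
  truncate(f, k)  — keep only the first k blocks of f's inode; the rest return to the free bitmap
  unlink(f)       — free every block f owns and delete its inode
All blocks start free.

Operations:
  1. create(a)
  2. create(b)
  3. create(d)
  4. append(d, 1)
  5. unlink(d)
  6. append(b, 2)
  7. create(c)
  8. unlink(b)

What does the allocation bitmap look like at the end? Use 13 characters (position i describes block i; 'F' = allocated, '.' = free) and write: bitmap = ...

  1. create(a)  ⇒  F............  {a→[0]}
  2. create(b)  ⇒  FF...........  {a→[0]; b→[1]}
  3. create(d)  ⇒  FFF..........  {a→[0]; b→[1]; d→[2]}
  4. append(d, 1)  ⇒  FFFF.........  {a→[0]; b→[1]; d→[2, 3]}
  5. unlink(d)  ⇒  FF...........  {a→[0]; b→[1]}
  6. append(b, 2)  ⇒  FFFF.........  {a→[0]; b→[1, 2, 3]}
  7. create(c)  ⇒  FFFFF........  {a→[0]; b→[1, 2, 3]; c→[4]}
  8. unlink(b)  ⇒  F...F........  {a→[0]; c→[4]}

bitmap = F...F........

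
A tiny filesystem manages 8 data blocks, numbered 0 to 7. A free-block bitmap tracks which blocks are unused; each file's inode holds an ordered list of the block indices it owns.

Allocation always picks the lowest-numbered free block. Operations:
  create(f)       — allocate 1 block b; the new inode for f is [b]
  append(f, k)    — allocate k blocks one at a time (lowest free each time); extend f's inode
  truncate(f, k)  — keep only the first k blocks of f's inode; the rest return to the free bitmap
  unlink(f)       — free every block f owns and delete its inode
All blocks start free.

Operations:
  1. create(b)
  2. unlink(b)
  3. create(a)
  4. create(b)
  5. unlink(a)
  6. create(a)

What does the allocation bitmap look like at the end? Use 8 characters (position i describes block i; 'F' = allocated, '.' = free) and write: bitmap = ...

bitmap = FF......

after create(b) → b:[0]  free=[F.......]
after unlink(b) →   free=[........]
after create(a) → a:[0]  free=[F.......]
after create(b) → a:[0], b:[1]  free=[FF......]
after unlink(a) → b:[1]  free=[.F......]
after create(a) → a:[0], b:[1]  free=[FF......]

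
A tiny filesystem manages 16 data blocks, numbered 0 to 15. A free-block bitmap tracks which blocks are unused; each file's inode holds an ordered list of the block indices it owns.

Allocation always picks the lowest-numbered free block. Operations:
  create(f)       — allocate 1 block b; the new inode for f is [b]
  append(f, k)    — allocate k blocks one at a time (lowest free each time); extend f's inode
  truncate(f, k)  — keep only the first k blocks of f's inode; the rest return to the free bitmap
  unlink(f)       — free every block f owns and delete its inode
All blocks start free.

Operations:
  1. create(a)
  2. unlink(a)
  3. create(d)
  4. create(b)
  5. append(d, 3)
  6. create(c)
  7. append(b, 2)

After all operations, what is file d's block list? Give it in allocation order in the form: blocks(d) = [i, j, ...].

blocks(d) = [0, 2, 3, 4]

  1. create(a)  ⇒  F...............  {a→[0]}
  2. unlink(a)  ⇒  ................  {}
  3. create(d)  ⇒  F...............  {d→[0]}
  4. create(b)  ⇒  FF..............  {b→[1]; d→[0]}
  5. append(d, 3)  ⇒  FFFFF...........  {b→[1]; d→[0, 2, 3, 4]}
  6. create(c)  ⇒  FFFFFF..........  {b→[1]; c→[5]; d→[0, 2, 3, 4]}
  7. append(b, 2)  ⇒  FFFFFFFF........  {b→[1, 6, 7]; c→[5]; d→[0, 2, 3, 4]}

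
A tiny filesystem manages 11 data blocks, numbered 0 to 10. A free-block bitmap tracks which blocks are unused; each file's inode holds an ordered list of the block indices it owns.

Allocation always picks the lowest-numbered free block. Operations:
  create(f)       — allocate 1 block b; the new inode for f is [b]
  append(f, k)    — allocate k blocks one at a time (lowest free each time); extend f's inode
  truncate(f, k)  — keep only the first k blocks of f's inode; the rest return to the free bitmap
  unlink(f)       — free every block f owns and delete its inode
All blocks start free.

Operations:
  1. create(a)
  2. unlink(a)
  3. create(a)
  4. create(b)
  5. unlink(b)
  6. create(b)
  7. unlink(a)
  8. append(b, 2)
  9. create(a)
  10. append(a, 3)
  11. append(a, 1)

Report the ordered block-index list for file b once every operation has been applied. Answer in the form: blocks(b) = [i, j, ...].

blocks(b) = [1, 0, 2]

after create(a) → a:[0]  free=[F..........]
after unlink(a) →   free=[...........]
after create(a) → a:[0]  free=[F..........]
after create(b) → a:[0], b:[1]  free=[FF.........]
after unlink(b) → a:[0]  free=[F..........]
after create(b) → a:[0], b:[1]  free=[FF.........]
after unlink(a) → b:[1]  free=[.F.........]
after append(b, 2) → b:[1, 0, 2]  free=[FFF........]
after create(a) → a:[3], b:[1, 0, 2]  free=[FFFF.......]
after append(a, 3) → a:[3, 4, 5, 6], b:[1, 0, 2]  free=[FFFFFFF....]
after append(a, 1) → a:[3, 4, 5, 6, 7], b:[1, 0, 2]  free=[FFFFFFFF...]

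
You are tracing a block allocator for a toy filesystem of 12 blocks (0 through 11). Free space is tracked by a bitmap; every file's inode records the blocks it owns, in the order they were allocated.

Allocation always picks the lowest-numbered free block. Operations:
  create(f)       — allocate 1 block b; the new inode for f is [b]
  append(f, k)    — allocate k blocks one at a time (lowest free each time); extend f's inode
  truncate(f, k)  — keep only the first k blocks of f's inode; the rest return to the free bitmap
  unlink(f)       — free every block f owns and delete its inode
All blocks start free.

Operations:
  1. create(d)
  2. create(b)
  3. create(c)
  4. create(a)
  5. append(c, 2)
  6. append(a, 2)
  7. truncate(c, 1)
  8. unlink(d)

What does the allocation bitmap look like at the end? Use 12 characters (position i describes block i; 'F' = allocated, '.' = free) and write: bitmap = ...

[1] create(d) — d=0 (map F...........)
[2] create(b) — b=1 d=0 (map FF..........)
[3] create(c) — b=1 c=2 d=0 (map FFF.........)
[4] create(a) — a=3 b=1 c=2 d=0 (map FFFF........)
[5] append(c, 2) — a=3 b=1 c=2,4,5 d=0 (map FFFFFF......)
[6] append(a, 2) — a=3,6,7 b=1 c=2,4,5 d=0 (map FFFFFFFF....)
[7] truncate(c, 1) — a=3,6,7 b=1 c=2 d=0 (map FFFF..FF....)
[8] unlink(d) — a=3,6,7 b=1 c=2 (map .FFF..FF....)

bitmap = .FFF..FF....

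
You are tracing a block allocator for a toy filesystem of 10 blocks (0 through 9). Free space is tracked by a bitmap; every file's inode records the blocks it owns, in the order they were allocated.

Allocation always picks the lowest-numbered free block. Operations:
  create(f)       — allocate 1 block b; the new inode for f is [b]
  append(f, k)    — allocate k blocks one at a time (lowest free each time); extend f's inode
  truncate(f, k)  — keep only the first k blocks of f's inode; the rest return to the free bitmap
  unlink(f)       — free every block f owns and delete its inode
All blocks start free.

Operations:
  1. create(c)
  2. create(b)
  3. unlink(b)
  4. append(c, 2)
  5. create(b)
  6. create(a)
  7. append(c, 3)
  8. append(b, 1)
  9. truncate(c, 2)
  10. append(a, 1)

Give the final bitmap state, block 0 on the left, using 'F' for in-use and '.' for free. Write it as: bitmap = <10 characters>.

after create(c) → c:[0]  free=[F.........]
after create(b) → b:[1], c:[0]  free=[FF........]
after unlink(b) → c:[0]  free=[F.........]
after append(c, 2) → c:[0, 1, 2]  free=[FFF.......]
after create(b) → b:[3], c:[0, 1, 2]  free=[FFFF......]
after create(a) → a:[4], b:[3], c:[0, 1, 2]  free=[FFFFF.....]
after append(c, 3) → a:[4], b:[3], c:[0, 1, 2, 5, 6, 7]  free=[FFFFFFFF..]
after append(b, 1) → a:[4], b:[3, 8], c:[0, 1, 2, 5, 6, 7]  free=[FFFFFFFFF.]
after truncate(c, 2) → a:[4], b:[3, 8], c:[0, 1]  free=[FF.FF...F.]
after append(a, 1) → a:[4, 2], b:[3, 8], c:[0, 1]  free=[FFFFF...F.]

bitmap = FFFFF...F.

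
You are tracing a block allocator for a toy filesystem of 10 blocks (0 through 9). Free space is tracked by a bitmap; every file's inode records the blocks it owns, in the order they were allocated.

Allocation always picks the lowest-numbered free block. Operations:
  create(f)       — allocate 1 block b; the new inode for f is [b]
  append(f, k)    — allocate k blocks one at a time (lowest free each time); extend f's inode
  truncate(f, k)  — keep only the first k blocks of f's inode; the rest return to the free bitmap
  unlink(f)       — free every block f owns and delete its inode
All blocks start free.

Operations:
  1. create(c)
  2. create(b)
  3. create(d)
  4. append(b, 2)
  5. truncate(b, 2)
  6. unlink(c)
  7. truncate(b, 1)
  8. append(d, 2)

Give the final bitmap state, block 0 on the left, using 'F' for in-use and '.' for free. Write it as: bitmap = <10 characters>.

after create(c) → c:[0]  free=[F.........]
after create(b) → b:[1], c:[0]  free=[FF........]
after create(d) → b:[1], c:[0], d:[2]  free=[FFF.......]
after append(b, 2) → b:[1, 3, 4], c:[0], d:[2]  free=[FFFFF.....]
after truncate(b, 2) → b:[1, 3], c:[0], d:[2]  free=[FFFF......]
after unlink(c) → b:[1, 3], d:[2]  free=[.FFF......]
after truncate(b, 1) → b:[1], d:[2]  free=[.FF.......]
after append(d, 2) → b:[1], d:[2, 0, 3]  free=[FFFF......]

bitmap = FFFF......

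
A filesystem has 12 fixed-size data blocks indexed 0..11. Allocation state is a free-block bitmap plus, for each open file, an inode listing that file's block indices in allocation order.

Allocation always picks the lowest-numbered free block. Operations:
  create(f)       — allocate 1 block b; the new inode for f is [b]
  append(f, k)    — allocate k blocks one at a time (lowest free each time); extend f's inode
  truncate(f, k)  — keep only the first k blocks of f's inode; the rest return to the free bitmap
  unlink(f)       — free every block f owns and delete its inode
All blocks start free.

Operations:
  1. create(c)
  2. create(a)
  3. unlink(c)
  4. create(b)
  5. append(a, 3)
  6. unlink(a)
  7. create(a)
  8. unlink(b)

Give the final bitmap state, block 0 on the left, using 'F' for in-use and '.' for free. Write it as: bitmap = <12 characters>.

bitmap = .F..........

[1] create(c) — c=0 (map F...........)
[2] create(a) — a=1 c=0 (map FF..........)
[3] unlink(c) — a=1 (map .F..........)
[4] create(b) — a=1 b=0 (map FF..........)
[5] append(a, 3) — a=1,2,3,4 b=0 (map FFFFF.......)
[6] unlink(a) — b=0 (map F...........)
[7] create(a) — a=1 b=0 (map FF..........)
[8] unlink(b) — a=1 (map .F..........)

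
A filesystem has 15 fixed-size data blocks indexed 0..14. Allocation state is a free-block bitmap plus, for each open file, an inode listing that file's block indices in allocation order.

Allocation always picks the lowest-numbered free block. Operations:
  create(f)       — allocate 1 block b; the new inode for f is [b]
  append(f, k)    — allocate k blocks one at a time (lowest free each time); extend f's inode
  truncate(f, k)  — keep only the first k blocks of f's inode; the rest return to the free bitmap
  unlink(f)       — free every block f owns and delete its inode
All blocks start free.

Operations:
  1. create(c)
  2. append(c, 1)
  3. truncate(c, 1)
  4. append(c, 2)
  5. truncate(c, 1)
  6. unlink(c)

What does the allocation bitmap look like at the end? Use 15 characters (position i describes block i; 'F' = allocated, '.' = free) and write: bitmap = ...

after create(c) → c:[0]  free=[F..............]
after append(c, 1) → c:[0, 1]  free=[FF.............]
after truncate(c, 1) → c:[0]  free=[F..............]
after append(c, 2) → c:[0, 1, 2]  free=[FFF............]
after truncate(c, 1) → c:[0]  free=[F..............]
after unlink(c) →   free=[...............]

bitmap = ...............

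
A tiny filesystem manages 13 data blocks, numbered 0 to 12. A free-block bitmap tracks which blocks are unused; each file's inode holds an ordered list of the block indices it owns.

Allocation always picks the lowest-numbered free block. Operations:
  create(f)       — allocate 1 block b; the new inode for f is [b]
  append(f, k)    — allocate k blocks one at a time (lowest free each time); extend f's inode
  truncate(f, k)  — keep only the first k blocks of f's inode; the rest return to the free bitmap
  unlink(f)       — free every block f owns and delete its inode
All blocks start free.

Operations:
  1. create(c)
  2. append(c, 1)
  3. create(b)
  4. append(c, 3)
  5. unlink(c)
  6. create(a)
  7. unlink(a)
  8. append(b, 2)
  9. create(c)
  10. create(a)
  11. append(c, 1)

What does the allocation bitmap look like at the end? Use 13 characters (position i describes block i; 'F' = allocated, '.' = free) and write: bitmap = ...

[1] create(c) — c=0 (map F............)
[2] append(c, 1) — c=0,1 (map FF...........)
[3] create(b) — b=2 c=0,1 (map FFF..........)
[4] append(c, 3) — b=2 c=0,1,3,4,5 (map FFFFFF.......)
[5] unlink(c) — b=2 (map ..F..........)
[6] create(a) — a=0 b=2 (map F.F..........)
[7] unlink(a) — b=2 (map ..F..........)
[8] append(b, 2) — b=2,0,1 (map FFF..........)
[9] create(c) — b=2,0,1 c=3 (map FFFF.........)
[10] create(a) — a=4 b=2,0,1 c=3 (map FFFFF........)
[11] append(c, 1) — a=4 b=2,0,1 c=3,5 (map FFFFFF.......)

bitmap = FFFFFF.......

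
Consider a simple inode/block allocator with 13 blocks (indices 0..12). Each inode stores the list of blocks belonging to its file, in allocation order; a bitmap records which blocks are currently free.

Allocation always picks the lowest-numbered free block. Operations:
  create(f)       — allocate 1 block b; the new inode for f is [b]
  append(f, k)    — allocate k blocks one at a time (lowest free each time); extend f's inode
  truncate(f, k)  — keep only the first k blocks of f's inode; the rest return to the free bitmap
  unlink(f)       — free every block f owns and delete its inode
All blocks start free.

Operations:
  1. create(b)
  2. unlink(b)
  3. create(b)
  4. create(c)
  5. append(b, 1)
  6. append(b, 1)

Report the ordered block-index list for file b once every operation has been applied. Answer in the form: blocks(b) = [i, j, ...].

blocks(b) = [0, 2, 3]

  1. create(b)  ⇒  F............  {b→[0]}
  2. unlink(b)  ⇒  .............  {}
  3. create(b)  ⇒  F............  {b→[0]}
  4. create(c)  ⇒  FF...........  {b→[0]; c→[1]}
  5. append(b, 1)  ⇒  FFF..........  {b→[0, 2]; c→[1]}
  6. append(b, 1)  ⇒  FFFF.........  {b→[0, 2, 3]; c→[1]}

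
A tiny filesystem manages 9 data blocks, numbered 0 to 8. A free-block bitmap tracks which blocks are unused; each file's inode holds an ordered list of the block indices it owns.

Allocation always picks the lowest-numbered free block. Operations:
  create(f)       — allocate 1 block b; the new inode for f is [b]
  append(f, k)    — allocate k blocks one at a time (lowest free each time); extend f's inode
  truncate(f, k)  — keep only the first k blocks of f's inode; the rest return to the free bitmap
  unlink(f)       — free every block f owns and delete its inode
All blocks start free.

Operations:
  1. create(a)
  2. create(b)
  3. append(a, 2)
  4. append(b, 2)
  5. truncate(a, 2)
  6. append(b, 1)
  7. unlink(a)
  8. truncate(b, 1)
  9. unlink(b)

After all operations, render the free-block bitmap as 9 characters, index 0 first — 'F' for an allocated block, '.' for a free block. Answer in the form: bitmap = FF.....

after create(a) → a:[0]  free=[F........]
after create(b) → a:[0], b:[1]  free=[FF.......]
after append(a, 2) → a:[0, 2, 3], b:[1]  free=[FFFF.....]
after append(b, 2) → a:[0, 2, 3], b:[1, 4, 5]  free=[FFFFFF...]
after truncate(a, 2) → a:[0, 2], b:[1, 4, 5]  free=[FFF.FF...]
after append(b, 1) → a:[0, 2], b:[1, 4, 5, 3]  free=[FFFFFF...]
after unlink(a) → b:[1, 4, 5, 3]  free=[.F.FFF...]
after truncate(b, 1) → b:[1]  free=[.F.......]
after unlink(b) →   free=[.........]

bitmap = .........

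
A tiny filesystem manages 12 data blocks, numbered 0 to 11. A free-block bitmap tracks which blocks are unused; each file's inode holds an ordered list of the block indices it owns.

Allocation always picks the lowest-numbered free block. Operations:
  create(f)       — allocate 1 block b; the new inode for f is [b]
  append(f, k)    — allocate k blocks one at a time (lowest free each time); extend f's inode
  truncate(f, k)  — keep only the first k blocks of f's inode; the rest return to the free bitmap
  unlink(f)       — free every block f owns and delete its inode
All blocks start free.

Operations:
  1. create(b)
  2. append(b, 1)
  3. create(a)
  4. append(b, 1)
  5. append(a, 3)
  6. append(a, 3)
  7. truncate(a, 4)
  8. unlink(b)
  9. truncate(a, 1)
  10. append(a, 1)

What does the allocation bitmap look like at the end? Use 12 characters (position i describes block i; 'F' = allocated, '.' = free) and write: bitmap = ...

bitmap = F.F.........

  1. create(b)  ⇒  F...........  {b→[0]}
  2. append(b, 1)  ⇒  FF..........  {b→[0, 1]}
  3. create(a)  ⇒  FFF.........  {a→[2]; b→[0, 1]}
  4. append(b, 1)  ⇒  FFFF........  {a→[2]; b→[0, 1, 3]}
  5. append(a, 3)  ⇒  FFFFFFF.....  {a→[2, 4, 5, 6]; b→[0, 1, 3]}
  6. append(a, 3)  ⇒  FFFFFFFFFF..  {a→[2, 4, 5, 6, 7, 8, 9]; b→[0, 1, 3]}
  7. truncate(a, 4)  ⇒  FFFFFFF.....  {a→[2, 4, 5, 6]; b→[0, 1, 3]}
  8. unlink(b)  ⇒  ..F.FFF.....  {a→[2, 4, 5, 6]}
  9. truncate(a, 1)  ⇒  ..F.........  {a→[2]}
  10. append(a, 1)  ⇒  F.F.........  {a→[2, 0]}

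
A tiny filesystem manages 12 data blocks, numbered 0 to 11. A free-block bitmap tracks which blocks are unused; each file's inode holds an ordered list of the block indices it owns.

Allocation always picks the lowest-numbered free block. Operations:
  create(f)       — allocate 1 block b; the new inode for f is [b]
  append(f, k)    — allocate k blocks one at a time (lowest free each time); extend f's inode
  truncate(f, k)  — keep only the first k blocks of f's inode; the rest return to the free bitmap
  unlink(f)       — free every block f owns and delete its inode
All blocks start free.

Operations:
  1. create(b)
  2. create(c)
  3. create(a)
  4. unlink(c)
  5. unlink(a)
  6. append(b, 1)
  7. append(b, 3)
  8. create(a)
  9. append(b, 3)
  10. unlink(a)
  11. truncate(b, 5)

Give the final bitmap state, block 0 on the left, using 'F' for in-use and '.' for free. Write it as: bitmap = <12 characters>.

create(b): bitmap=F........... | b=[0]
create(c): bitmap=FF.......... | b=[0] c=[1]
create(a): bitmap=FFF......... | a=[2] b=[0] c=[1]
unlink(c): bitmap=F.F......... | a=[2] b=[0]
unlink(a): bitmap=F........... | b=[0]
append(b, 1): bitmap=FF.......... | b=[0, 1]
append(b, 3): bitmap=FFFFF....... | b=[0, 1, 2, 3, 4]
create(a): bitmap=FFFFFF...... | a=[5] b=[0, 1, 2, 3, 4]
append(b, 3): bitmap=FFFFFFFFF... | a=[5] b=[0, 1, 2, 3, 4, 6, 7, 8]
unlink(a): bitmap=FFFFF.FFF... | b=[0, 1, 2, 3, 4, 6, 7, 8]
truncate(b, 5): bitmap=FFFFF....... | b=[0, 1, 2, 3, 4]

bitmap = FFFFF.......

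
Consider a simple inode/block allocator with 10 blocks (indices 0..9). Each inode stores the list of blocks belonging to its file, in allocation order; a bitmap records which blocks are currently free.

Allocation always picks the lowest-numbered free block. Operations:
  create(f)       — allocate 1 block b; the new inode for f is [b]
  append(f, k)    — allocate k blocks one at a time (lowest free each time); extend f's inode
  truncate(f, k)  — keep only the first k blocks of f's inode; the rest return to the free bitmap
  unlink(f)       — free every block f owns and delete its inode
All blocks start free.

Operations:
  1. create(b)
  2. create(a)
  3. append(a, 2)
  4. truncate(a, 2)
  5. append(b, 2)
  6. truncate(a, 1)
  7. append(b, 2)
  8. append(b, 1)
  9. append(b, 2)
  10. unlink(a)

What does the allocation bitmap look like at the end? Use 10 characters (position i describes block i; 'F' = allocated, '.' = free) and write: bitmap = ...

  1. create(b)  ⇒  F.........  {b→[0]}
  2. create(a)  ⇒  FF........  {a→[1]; b→[0]}
  3. append(a, 2)  ⇒  FFFF......  {a→[1, 2, 3]; b→[0]}
  4. truncate(a, 2)  ⇒  FFF.......  {a→[1, 2]; b→[0]}
  5. append(b, 2)  ⇒  FFFFF.....  {a→[1, 2]; b→[0, 3, 4]}
  6. truncate(a, 1)  ⇒  FF.FF.....  {a→[1]; b→[0, 3, 4]}
  7. append(b, 2)  ⇒  FFFFFF....  {a→[1]; b→[0, 3, 4, 2, 5]}
  8. append(b, 1)  ⇒  FFFFFFF...  {a→[1]; b→[0, 3, 4, 2, 5, 6]}
  9. append(b, 2)  ⇒  FFFFFFFFF.  {a→[1]; b→[0, 3, 4, 2, 5, 6, 7, 8]}
  10. unlink(a)  ⇒  F.FFFFFFF.  {b→[0, 3, 4, 2, 5, 6, 7, 8]}

bitmap = F.FFFFFFF.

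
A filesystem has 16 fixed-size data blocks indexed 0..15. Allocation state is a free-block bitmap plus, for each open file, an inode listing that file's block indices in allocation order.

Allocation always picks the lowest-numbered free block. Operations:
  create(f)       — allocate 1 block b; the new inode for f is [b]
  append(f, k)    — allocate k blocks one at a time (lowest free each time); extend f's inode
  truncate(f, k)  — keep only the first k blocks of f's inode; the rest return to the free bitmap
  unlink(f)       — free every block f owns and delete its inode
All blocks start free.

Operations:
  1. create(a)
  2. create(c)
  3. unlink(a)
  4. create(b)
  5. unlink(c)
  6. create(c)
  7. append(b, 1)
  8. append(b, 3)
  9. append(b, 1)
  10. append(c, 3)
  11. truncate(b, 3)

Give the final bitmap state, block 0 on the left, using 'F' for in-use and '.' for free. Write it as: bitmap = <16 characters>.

bitmap = FFFF...FFF......

  1. create(a)  ⇒  F...............  {a→[0]}
  2. create(c)  ⇒  FF..............  {a→[0]; c→[1]}
  3. unlink(a)  ⇒  .F..............  {c→[1]}
  4. create(b)  ⇒  FF..............  {b→[0]; c→[1]}
  5. unlink(c)  ⇒  F...............  {b→[0]}
  6. create(c)  ⇒  FF..............  {b→[0]; c→[1]}
  7. append(b, 1)  ⇒  FFF.............  {b→[0, 2]; c→[1]}
  8. append(b, 3)  ⇒  FFFFFF..........  {b→[0, 2, 3, 4, 5]; c→[1]}
  9. append(b, 1)  ⇒  FFFFFFF.........  {b→[0, 2, 3, 4, 5, 6]; c→[1]}
  10. append(c, 3)  ⇒  FFFFFFFFFF......  {b→[0, 2, 3, 4, 5, 6]; c→[1, 7, 8, 9]}
  11. truncate(b, 3)  ⇒  FFFF...FFF......  {b→[0, 2, 3]; c→[1, 7, 8, 9]}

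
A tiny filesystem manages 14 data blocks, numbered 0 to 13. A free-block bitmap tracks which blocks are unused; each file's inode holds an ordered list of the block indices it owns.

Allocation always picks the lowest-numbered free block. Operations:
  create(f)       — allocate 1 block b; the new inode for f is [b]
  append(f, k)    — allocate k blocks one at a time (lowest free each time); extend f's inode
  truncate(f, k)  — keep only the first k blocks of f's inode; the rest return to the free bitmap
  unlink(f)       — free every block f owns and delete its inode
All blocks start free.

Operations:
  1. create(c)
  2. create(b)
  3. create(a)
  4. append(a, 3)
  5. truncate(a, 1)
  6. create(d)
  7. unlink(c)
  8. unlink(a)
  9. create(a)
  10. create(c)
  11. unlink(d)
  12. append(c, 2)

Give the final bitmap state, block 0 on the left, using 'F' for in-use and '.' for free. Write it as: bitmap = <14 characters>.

bitmap = FFFFF.........

  1. create(c)  ⇒  F.............  {c→[0]}
  2. create(b)  ⇒  FF............  {b→[1]; c→[0]}
  3. create(a)  ⇒  FFF...........  {a→[2]; b→[1]; c→[0]}
  4. append(a, 3)  ⇒  FFFFFF........  {a→[2, 3, 4, 5]; b→[1]; c→[0]}
  5. truncate(a, 1)  ⇒  FFF...........  {a→[2]; b→[1]; c→[0]}
  6. create(d)  ⇒  FFFF..........  {a→[2]; b→[1]; c→[0]; d→[3]}
  7. unlink(c)  ⇒  .FFF..........  {a→[2]; b→[1]; d→[3]}
  8. unlink(a)  ⇒  .F.F..........  {b→[1]; d→[3]}
  9. create(a)  ⇒  FF.F..........  {a→[0]; b→[1]; d→[3]}
  10. create(c)  ⇒  FFFF..........  {a→[0]; b→[1]; c→[2]; d→[3]}
  11. unlink(d)  ⇒  FFF...........  {a→[0]; b→[1]; c→[2]}
  12. append(c, 2)  ⇒  FFFFF.........  {a→[0]; b→[1]; c→[2, 3, 4]}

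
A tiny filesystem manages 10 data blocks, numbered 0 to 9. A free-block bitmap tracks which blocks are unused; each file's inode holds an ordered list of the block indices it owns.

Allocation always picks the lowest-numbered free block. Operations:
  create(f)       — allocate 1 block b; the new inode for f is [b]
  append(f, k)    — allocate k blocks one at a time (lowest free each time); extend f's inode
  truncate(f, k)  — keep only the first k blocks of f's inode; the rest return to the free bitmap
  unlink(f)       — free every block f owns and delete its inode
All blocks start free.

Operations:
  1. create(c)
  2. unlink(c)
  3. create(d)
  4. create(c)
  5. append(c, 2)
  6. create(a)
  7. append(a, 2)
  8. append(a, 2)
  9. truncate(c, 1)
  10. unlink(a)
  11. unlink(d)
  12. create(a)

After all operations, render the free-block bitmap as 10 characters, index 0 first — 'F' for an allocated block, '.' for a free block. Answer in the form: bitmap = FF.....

bitmap = FF........

after create(c) → c:[0]  free=[F.........]
after unlink(c) →   free=[..........]
after create(d) → d:[0]  free=[F.........]
after create(c) → c:[1], d:[0]  free=[FF........]
after append(c, 2) → c:[1, 2, 3], d:[0]  free=[FFFF......]
after create(a) → a:[4], c:[1, 2, 3], d:[0]  free=[FFFFF.....]
after append(a, 2) → a:[4, 5, 6], c:[1, 2, 3], d:[0]  free=[FFFFFFF...]
after append(a, 2) → a:[4, 5, 6, 7, 8], c:[1, 2, 3], d:[0]  free=[FFFFFFFFF.]
after truncate(c, 1) → a:[4, 5, 6, 7, 8], c:[1], d:[0]  free=[FF..FFFFF.]
after unlink(a) → c:[1], d:[0]  free=[FF........]
after unlink(d) → c:[1]  free=[.F........]
after create(a) → a:[0], c:[1]  free=[FF........]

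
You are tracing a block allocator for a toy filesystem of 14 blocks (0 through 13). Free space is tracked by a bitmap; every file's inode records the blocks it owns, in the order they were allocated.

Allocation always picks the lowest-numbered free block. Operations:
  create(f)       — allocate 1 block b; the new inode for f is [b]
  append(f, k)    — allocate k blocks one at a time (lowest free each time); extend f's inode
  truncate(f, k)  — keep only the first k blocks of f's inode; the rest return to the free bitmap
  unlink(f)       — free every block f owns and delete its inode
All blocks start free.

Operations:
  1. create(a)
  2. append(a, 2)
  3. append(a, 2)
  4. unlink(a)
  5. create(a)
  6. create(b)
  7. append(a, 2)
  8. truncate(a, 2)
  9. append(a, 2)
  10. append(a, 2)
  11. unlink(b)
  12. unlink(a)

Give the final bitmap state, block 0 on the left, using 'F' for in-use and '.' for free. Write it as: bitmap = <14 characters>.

create(a): bitmap=F............. | a=[0]
append(a, 2): bitmap=FFF........... | a=[0, 1, 2]
append(a, 2): bitmap=FFFFF......... | a=[0, 1, 2, 3, 4]
unlink(a): bitmap=.............. | 
create(a): bitmap=F............. | a=[0]
create(b): bitmap=FF............ | a=[0] b=[1]
append(a, 2): bitmap=FFFF.......... | a=[0, 2, 3] b=[1]
truncate(a, 2): bitmap=FFF........... | a=[0, 2] b=[1]
append(a, 2): bitmap=FFFFF......... | a=[0, 2, 3, 4] b=[1]
append(a, 2): bitmap=FFFFFFF....... | a=[0, 2, 3, 4, 5, 6] b=[1]
unlink(b): bitmap=F.FFFFF....... | a=[0, 2, 3, 4, 5, 6]
unlink(a): bitmap=.............. | 

bitmap = ..............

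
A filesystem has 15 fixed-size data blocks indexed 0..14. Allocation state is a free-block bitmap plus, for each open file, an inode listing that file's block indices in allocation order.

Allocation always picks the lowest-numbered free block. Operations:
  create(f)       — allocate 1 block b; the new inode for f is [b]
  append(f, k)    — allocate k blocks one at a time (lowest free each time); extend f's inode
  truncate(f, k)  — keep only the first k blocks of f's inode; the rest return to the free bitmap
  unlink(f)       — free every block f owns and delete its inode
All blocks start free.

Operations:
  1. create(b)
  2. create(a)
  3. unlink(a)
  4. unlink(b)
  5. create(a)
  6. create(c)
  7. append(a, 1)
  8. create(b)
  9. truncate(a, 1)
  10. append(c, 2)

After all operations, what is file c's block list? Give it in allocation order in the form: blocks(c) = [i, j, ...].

blocks(c) = [1, 2, 4]

after create(b) → b:[0]  free=[F..............]
after create(a) → a:[1], b:[0]  free=[FF.............]
after unlink(a) → b:[0]  free=[F..............]
after unlink(b) →   free=[...............]
after create(a) → a:[0]  free=[F..............]
after create(c) → a:[0], c:[1]  free=[FF.............]
after append(a, 1) → a:[0, 2], c:[1]  free=[FFF............]
after create(b) → a:[0, 2], b:[3], c:[1]  free=[FFFF...........]
after truncate(a, 1) → a:[0], b:[3], c:[1]  free=[FF.F...........]
after append(c, 2) → a:[0], b:[3], c:[1, 2, 4]  free=[FFFFF..........]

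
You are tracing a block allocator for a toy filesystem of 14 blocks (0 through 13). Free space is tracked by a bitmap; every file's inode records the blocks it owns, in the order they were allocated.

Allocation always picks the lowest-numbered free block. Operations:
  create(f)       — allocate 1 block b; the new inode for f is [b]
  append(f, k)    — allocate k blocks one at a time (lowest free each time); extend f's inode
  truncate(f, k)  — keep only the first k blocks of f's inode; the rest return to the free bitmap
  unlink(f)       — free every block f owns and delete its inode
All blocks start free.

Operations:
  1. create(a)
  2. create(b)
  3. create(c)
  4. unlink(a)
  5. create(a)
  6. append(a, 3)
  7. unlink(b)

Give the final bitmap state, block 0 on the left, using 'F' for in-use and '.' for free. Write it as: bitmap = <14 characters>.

create(a): bitmap=F............. | a=[0]
create(b): bitmap=FF............ | a=[0] b=[1]
create(c): bitmap=FFF........... | a=[0] b=[1] c=[2]
unlink(a): bitmap=.FF........... | b=[1] c=[2]
create(a): bitmap=FFF........... | a=[0] b=[1] c=[2]
append(a, 3): bitmap=FFFFFF........ | a=[0, 3, 4, 5] b=[1] c=[2]
unlink(b): bitmap=F.FFFF........ | a=[0, 3, 4, 5] c=[2]

bitmap = F.FFFF........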